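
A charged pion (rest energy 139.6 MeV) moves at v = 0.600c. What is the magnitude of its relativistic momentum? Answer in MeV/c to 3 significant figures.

p ≈ 105 MeV/c

γ = 1/√(1 − 0.600²) = 1.2500
p = γβm₀c = 1.2500 × 0.600 × 139.6 MeV/c = 105 MeV/c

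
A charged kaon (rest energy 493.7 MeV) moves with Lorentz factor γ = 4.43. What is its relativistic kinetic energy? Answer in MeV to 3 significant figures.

K ≈ 1690 MeV

γ = 4.43 (given)
K = (γ − 1)m₀c² = (4.43 − 1) × 493.7 MeV = 3.4300 × 493.7 MeV = 1690 MeV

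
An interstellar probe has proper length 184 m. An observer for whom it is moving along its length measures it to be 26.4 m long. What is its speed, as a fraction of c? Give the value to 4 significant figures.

β ≈ 0.9897

γ = L₀/L = 184/26.4 = 6.96970
β = √(1 − 1/γ²) = 0.9897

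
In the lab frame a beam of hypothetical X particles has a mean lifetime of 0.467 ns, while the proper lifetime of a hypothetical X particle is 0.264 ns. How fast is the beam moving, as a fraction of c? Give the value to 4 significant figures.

γ = Δt/τ₀ = 0.467/0.264 = 1.76894
β = √(1 − 1/γ²) = √(1 − 1/1.76894²) = 0.8249

β ≈ 0.8249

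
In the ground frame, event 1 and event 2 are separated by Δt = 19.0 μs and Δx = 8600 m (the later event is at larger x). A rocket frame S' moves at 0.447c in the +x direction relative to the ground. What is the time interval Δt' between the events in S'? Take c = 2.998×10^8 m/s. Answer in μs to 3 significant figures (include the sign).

γ = 1/√(1 − 0.447²) = 1.1179
Δt' = γ(Δt − vΔx/c²) = 1.1179 × (19.0 μs − 0.447×8600 m / (2.998×10^8 m/s))
= 1.1179 × (6.1775 μs) = 6.91 μs

Δt' ≈ 6.91 μs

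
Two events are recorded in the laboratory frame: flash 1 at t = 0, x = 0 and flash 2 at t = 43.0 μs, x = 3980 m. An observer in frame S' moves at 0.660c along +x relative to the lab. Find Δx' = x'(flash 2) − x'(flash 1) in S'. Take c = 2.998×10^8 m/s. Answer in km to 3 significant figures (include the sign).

Δx' ≈ -6.03 km

γ = 1/√(1 − 0.660²) = 1.3311
Δx' = γ(Δx − vΔt) = 1.3311 × (3980 m − 0.660×(2.998×10^8 m/s)×43.0×10^-6 s)
= 1.3311 × (-4528.3 m) = -6.03 km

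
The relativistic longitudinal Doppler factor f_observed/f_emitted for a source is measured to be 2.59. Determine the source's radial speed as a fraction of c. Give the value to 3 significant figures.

f_obs/f_src = √((1+β)/(1−β)) = 2.59  ⇒  (1+β)/(1−β) = 6.7081
β = |1 − D²|/(1 + D²) = |1 − 6.7081|/(1 + 6.7081) = 0.741

β ≈ 0.741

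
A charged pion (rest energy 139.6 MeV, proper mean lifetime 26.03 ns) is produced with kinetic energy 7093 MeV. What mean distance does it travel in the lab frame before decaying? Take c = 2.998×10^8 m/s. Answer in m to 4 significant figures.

d ≈ 404.2 m

γ = 1 + K/(m₀c²) = 1 + 7093/139.6 = 51.8095
β = √(1 − 1/γ²) = 0.999814
Dilated lifetime: γτ₀ = 51.8095 × 26.03 ns = 1348.60 ns
d = βc·γτ₀ = 0.999814 × (2.998×10^8 m/s) × 1.34860×10^-6 s = 404.2 m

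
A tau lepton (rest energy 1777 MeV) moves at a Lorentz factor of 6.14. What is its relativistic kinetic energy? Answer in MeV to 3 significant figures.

K ≈ 9130 MeV

γ = 6.14 (given)
K = (γ − 1)m₀c² = (6.14 − 1) × 1777 MeV = 5.1400 × 1777 MeV = 9130 MeV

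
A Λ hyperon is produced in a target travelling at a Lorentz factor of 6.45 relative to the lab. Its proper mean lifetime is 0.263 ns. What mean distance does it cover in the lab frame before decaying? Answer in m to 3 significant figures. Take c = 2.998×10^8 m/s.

β = √(1 − 1/γ²) = √(1 − 1/6.45²) = 0.98791
Dilated lifetime: Δt = γτ₀ = 6.45 × 0.263 ns = 1.6964 ns
d = vΔt = 0.98791c × 1.6964 ns = 2.9617×10^8 m/s × 1.6964×10^-9 s = 0.502 m

d ≈ 0.502 m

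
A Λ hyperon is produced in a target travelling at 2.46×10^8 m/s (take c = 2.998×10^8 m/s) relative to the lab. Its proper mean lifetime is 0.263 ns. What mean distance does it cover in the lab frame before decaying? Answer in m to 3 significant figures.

β = v/c = 2.46×10^8 / 2.998×10^8 = 0.82055
γ = 1/√(1 − 0.82055²) = 1.7495
Dilated lifetime: Δt = γτ₀ = 1.7495 × 0.263 ns = 0.46013 ns
d = vΔt = 0.82055c × 0.46013 ns = 2.4600×10^8 m/s × 4.6013×10^-10 s = 0.113 m

d ≈ 0.113 m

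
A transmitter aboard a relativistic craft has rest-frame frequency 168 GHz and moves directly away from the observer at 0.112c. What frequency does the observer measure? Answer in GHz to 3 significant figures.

f_obs ≈ 150 GHz

Relativistic Doppler: f_obs = f_src √((1−β)/(1+β))
= 168 × √(0.88800/1.1120) = 168 × 0.89362 = 150 GHz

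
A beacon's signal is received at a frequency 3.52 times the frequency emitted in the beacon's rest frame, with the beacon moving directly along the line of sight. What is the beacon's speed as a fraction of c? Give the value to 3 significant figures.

β ≈ 0.851

f_obs/f_src = √((1+β)/(1−β)) = 3.52  ⇒  (1+β)/(1−β) = 12.390
β = |1 − D²|/(1 + D²) = |1 − 12.390|/(1 + 12.390) = 0.851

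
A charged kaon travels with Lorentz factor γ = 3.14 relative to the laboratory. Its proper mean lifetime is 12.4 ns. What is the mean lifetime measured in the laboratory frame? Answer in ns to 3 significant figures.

γ = 3.14 (given)
Time dilation: Δt = γτ₀ = 3.14 × 12.4 ns = 38.9 ns

Δt ≈ 38.9 ns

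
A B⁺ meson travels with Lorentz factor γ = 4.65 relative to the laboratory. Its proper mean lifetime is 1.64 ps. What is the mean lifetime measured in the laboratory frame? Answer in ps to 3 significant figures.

γ = 4.65 (given)
Time dilation: Δt = γτ₀ = 4.65 × 1.64 ps = 7.63 ps

Δt ≈ 7.63 ps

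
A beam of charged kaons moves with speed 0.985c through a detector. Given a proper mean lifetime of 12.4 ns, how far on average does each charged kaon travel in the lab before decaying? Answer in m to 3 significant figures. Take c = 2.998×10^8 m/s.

γ = 1/√(1 − 0.985²) = 5.7953
Dilated lifetime: Δt = γτ₀ = 5.7953 × 12.4 ns = 71.861 ns
d = vΔt = 0.985c × 71.861 ns = 2.9530×10^8 m/s × 7.1861×10^-8 s = 21.2 m

d ≈ 21.2 m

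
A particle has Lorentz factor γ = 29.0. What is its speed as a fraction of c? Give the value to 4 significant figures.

β ≈ 0.9994

β = √(1 − 1/γ²) = √(1 − 1/29.0²) = √(0.998811) = 0.9994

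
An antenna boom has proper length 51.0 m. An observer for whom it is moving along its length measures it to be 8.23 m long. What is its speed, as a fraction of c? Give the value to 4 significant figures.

β ≈ 0.9869

γ = L₀/L = 51.0/8.23 = 6.19684
β = √(1 − 1/γ²) = 0.9869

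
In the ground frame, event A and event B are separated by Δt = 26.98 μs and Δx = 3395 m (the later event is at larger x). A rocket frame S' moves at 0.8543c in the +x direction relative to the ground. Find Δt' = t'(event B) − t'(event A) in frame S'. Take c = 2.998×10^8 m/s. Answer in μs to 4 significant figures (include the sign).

γ = 1/√(1 − 0.8543²) = 1.92389
Δt' = γ(Δt − vΔx/c²) = 1.92389 × (26.98 μs − 0.8543×3395 m / (2.998×10^8 m/s))
= 1.92389 × (17.3057 μs) = 33.29 μs

Δt' ≈ 33.29 μs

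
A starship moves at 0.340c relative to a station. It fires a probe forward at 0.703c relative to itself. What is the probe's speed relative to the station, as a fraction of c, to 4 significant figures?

Relativistic velocity addition: u = (u' + v)/(1 + u'v/c²)
= (0.703 + 0.340)/(1 + 0.703×0.340) = 1.043/1.23902 = 0.8418

u ≈ 0.8418c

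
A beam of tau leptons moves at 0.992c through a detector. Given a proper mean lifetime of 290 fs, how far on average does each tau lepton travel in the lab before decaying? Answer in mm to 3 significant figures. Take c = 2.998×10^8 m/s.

γ = 1/√(1 − 0.992²) = 7.9216
Dilated lifetime: Δt = γτ₀ = 7.9216 × 290 fs = 2297.3 fs
d = vΔt = 0.992c × 2297.3 fs = 2.9740×10^8 m/s × 2.2973×10^-12 s = 0.683 mm

d ≈ 0.683 mm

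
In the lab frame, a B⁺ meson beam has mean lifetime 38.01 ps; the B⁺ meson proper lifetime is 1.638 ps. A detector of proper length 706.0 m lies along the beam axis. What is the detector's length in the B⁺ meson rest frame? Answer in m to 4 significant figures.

Time dilation ⇒ γ = Δt/τ₀ = 38.01/1.638 = 23.2051
Length contraction: L = L₀/γ = 706.0/23.2051 = 30.42 m

L ≈ 30.42 m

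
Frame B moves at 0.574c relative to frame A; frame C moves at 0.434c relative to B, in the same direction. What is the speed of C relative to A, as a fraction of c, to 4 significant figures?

u ≈ 0.8070c

Compose boost 2: (0.434 + 0.574)/(1 + 0.434×0.574) = 1.008/1.24912 = 0.8070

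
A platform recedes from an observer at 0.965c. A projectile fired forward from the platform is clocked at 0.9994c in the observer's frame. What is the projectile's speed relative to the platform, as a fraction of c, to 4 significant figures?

u' ≈ 0.9669c

Inverse velocity addition: u' = (u − v)/(1 − uv/c²)
= (0.9994 − 0.965)/(1 − 0.9994×0.965) = 0.03440/0.0355790 = 0.9669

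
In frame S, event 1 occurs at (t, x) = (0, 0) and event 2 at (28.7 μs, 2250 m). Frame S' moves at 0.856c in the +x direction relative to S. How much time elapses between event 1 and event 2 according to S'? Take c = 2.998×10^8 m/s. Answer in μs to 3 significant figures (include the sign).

γ = 1/√(1 − 0.856²) = 1.9343
Δt' = γ(Δt − vΔx/c²) = 1.9343 × (28.7 μs − 0.856×2250 m / (2.998×10^8 m/s))
= 1.9343 × (22.276 μs) = 43.1 μs

Δt' ≈ 43.1 μs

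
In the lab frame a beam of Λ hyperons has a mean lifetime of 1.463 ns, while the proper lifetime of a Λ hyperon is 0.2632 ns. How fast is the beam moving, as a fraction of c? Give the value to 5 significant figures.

β ≈ 0.98368

γ = Δt/τ₀ = 1.463/0.2632 = 5.558511
β = √(1 − 1/γ²) = √(1 − 1/5.558511²) = 0.98368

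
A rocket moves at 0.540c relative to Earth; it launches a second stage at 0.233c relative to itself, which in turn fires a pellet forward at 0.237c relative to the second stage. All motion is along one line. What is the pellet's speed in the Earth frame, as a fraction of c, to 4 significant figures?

Compose boost 2: (0.233 + 0.540)/(1 + 0.233×0.540) = 0.7730/1.12582 = 0.686611
Compose boost 3: (0.237 + 0.686611)/(1 + 0.237×0.686611) = 0.923611/1.16273 = 0.7943

u ≈ 0.7943c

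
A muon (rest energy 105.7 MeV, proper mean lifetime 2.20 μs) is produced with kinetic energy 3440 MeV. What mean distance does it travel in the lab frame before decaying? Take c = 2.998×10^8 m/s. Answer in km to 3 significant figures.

d ≈ 22.1 km

γ = 1 + K/(m₀c²) = 1 + 3440/105.7 = 33.545
β = √(1 − 1/γ²) = 0.99956
Dilated lifetime: γτ₀ = 33.545 × 2.20 μs = 73.799 μs
d = βc·γτ₀ = 0.99956 × (2.998×10^8 m/s) × 7.3799×10^-5 s = 22.1 km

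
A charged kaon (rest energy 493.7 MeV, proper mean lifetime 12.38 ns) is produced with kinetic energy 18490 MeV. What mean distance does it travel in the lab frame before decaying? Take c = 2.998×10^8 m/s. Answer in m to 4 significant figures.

γ = 1 + K/(m₀c²) = 1 + 18490/493.7 = 38.4519
β = √(1 − 1/γ²) = 0.999662
Dilated lifetime: γτ₀ = 38.4519 × 12.38 ns = 476.034 ns
d = βc·γτ₀ = 0.999662 × (2.998×10^8 m/s) × 4.76034×10^-7 s = 142.7 m

d ≈ 142.7 m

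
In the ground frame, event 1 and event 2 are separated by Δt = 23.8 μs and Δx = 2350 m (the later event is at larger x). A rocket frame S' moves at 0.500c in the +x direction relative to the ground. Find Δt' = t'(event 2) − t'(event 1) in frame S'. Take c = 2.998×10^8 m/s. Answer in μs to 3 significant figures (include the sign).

γ = 1/√(1 − 0.500²) = 1.1547
Δt' = γ(Δt − vΔx/c²) = 1.1547 × (23.8 μs − 0.500×2350 m / (2.998×10^8 m/s))
= 1.1547 × (19.881 μs) = 23.0 μs

Δt' ≈ 23.0 μs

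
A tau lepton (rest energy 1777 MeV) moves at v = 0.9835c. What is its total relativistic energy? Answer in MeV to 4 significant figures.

γ = 1/√(1 − 0.9835²) = 5.52767
E = γm₀c² = 5.52767 × 1777 MeV = 9823 MeV

E ≈ 9823 MeV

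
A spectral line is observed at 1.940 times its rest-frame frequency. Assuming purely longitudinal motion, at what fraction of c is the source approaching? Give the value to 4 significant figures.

β ≈ 0.5801

f_obs/f_src = √((1+β)/(1−β)) = 1.940  ⇒  (1+β)/(1−β) = 3.76360
β = |1 − D²|/(1 + D²) = |1 − 3.76360|/(1 + 3.76360) = 0.5801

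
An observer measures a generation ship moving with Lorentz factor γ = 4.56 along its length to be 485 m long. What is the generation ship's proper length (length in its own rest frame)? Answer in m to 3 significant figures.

γ = 4.56 (given)
L₀ = γL = 4.56 × 485 = 2210 m

L₀ ≈ 2210 m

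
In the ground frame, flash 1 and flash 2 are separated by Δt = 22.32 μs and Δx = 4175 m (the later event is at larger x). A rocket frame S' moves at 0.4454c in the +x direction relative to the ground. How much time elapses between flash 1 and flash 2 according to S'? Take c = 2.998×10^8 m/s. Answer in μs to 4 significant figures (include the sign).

γ = 1/√(1 − 0.4454²) = 1.11690
Δt' = γ(Δt − vΔx/c²) = 1.11690 × (22.32 μs − 0.4454×4175 m / (2.998×10^8 m/s))
= 1.11690 × (16.1174 μs) = 18.00 μs

Δt' ≈ 18.00 μs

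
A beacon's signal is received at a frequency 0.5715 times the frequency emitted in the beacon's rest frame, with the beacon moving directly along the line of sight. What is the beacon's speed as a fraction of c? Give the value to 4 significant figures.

f_obs/f_src = √((1−β)/(1+β)) = 0.5715  ⇒  (1−β)/(1+β) = 0.326612
β = |1 − D²|/(1 + D²) = |1 − 0.326612|/(1 + 0.326612) = 0.5076

β ≈ 0.5076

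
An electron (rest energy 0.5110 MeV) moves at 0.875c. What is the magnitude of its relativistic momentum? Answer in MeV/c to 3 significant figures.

γ = 1/√(1 − 0.875²) = 2.0656
p = γβm₀c = 2.0656 × 0.875 × 0.5110 MeV/c = 0.924 MeV/c

p ≈ 0.924 MeV/c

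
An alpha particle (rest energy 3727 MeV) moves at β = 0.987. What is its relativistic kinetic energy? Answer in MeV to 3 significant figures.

K ≈ 19500 MeV

γ = 1/√(1 − 0.987²) = 6.2220
K = (γ − 1)m₀c² = (6.2220 − 1) × 3727 MeV = 5.2220 × 3727 MeV = 19500 MeV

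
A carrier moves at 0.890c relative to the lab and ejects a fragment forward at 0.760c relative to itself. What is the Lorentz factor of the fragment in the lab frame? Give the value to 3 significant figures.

u_lab = (0.760 + 0.890)/(1 + 0.760×0.890) = 1.650/1.67640 = 0.984252
γ = 1/√(1 − 0.984252²) = 5.66

γ ≈ 5.66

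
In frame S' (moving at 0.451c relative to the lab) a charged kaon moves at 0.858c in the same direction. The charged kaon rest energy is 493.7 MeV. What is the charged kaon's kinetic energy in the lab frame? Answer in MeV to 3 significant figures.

K ≈ 1000 MeV

u_lab = (0.858 + 0.451)/(1 + 0.858×0.451) = 0.943792
γ = 1/√(1 − 0.943792²) = 3.0254
K = (γ − 1)m₀c² = (3.0254 − 1) × 493.7 = 2.0254 × 493.7 = 1000 MeV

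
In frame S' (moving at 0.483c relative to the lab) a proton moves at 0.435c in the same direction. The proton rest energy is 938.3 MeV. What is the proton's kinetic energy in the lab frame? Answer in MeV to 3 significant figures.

K ≈ 502 MeV

u_lab = (0.435 + 0.483)/(1 + 0.435×0.483) = 0.758612
γ = 1/√(1 − 0.758612²) = 1.5348
K = (γ − 1)m₀c² = (1.5348 − 1) × 938.3 = 0.53482 × 938.3 = 502 MeV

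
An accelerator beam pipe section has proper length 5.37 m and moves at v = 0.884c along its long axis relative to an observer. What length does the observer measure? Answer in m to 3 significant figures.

γ = 1/√(1 − 0.884²) = 2.1391
Length contraction: L = L₀/γ = 5.37/2.1391 = 2.51 m

L ≈ 2.51 m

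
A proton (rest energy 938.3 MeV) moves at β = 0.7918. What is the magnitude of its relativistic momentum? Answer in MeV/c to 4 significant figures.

γ = 1/√(1 − 0.7918²) = 1.63725
p = γβm₀c = 1.63725 × 0.7918 × 938.3 MeV/c = 1216 MeV/c

p ≈ 1216 MeV/c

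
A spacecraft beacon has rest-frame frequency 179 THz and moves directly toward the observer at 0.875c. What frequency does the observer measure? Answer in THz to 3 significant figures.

Relativistic Doppler: f_obs = f_src √((1+β)/(1−β))
= 179 × √(1.8750/0.12500) = 179 × 3.8730 = 693 THz

f_obs ≈ 693 THz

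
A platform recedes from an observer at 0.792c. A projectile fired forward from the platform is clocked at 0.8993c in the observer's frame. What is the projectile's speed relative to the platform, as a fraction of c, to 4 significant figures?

Inverse velocity addition: u' = (u − v)/(1 − uv/c²)
= (0.8993 − 0.792)/(1 − 0.8993×0.792) = 0.1073/0.287754 = 0.3729

u' ≈ 0.3729c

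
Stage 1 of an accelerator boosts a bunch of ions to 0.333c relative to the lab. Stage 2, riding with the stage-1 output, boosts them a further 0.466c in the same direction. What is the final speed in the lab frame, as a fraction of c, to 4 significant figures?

Compose boost 2: (0.466 + 0.333)/(1 + 0.466×0.333) = 0.7990/1.15518 = 0.6917

u ≈ 0.6917c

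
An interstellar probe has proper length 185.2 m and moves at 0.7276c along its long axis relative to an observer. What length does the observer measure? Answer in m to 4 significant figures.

L ≈ 127.0 m

γ = 1/√(1 − 0.7276²) = 1.45772
Length contraction: L = L₀/γ = 185.2/1.45772 = 127.0 m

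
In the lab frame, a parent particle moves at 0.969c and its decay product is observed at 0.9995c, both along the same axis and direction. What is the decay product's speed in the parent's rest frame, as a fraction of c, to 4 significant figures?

u' ≈ 0.9687c

Inverse velocity addition: u' = (u − v)/(1 − uv/c²)
= (0.9995 − 0.969)/(1 − 0.9995×0.969) = 0.03050/0.0314845 = 0.9687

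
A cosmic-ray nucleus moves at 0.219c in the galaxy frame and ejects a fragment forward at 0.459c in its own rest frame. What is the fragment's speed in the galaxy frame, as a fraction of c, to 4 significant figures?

Compose boost 2: (0.459 + 0.219)/(1 + 0.459×0.219) = 0.6780/1.10052 = 0.6161

u ≈ 0.6161c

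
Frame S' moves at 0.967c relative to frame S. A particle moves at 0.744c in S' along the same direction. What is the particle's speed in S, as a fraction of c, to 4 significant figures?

Relativistic velocity addition: u = (u' + v)/(1 + u'v/c²)
= (0.744 + 0.967)/(1 + 0.744×0.967) = 1.711/1.71945 = 0.9951

u ≈ 0.9951c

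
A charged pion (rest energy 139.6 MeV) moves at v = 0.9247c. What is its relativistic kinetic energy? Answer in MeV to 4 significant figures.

γ = 1/√(1 − 0.9247²) = 2.62676
K = (γ − 1)m₀c² = (2.62676 − 1) × 139.6 MeV = 1.62676 × 139.6 MeV = 227.1 MeV

K ≈ 227.1 MeV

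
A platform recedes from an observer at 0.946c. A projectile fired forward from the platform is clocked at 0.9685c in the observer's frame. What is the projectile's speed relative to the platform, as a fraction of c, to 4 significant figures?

Inverse velocity addition: u' = (u − v)/(1 − uv/c²)
= (0.9685 − 0.946)/(1 − 0.9685×0.946) = 0.02250/0.0837990 = 0.2685

u' ≈ 0.2685c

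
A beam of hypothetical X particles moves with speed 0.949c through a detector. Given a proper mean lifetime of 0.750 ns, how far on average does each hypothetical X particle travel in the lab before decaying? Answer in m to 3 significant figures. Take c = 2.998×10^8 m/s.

d ≈ 0.677 m

γ = 1/√(1 − 0.949²) = 3.1718
Dilated lifetime: Δt = γτ₀ = 3.1718 × 0.750 ns = 2.3789 ns
d = vΔt = 0.949c × 2.3789 ns = 2.8451×10^8 m/s × 2.3789×10^-9 s = 0.677 m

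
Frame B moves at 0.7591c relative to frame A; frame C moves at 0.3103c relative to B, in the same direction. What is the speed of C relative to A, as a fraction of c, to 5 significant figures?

Compose boost 2: (0.3103 + 0.7591)/(1 + 0.3103×0.7591) = 1.0694/1.235549 = 0.86553

u ≈ 0.86553c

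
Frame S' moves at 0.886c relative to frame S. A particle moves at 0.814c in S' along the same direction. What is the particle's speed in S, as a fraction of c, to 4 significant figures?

u ≈ 0.9877c

Relativistic velocity addition: u = (u' + v)/(1 + u'v/c²)
= (0.814 + 0.886)/(1 + 0.814×0.886) = 1.700/1.72120 = 0.9877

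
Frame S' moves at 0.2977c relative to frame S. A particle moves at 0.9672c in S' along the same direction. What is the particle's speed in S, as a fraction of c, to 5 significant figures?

Relativistic velocity addition: u = (u' + v)/(1 + u'v/c²)
= (0.9672 + 0.2977)/(1 + 0.9672×0.2977) = 1.2649/1.287935 = 0.98211

u ≈ 0.98211c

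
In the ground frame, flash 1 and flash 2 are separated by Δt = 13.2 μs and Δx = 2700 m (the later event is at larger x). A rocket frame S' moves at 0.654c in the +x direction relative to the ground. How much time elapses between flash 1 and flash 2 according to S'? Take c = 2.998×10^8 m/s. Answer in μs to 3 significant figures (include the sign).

γ = 1/√(1 − 0.654²) = 1.3219
Δt' = γ(Δt − vΔx/c²) = 1.3219 × (13.2 μs − 0.654×2700 m / (2.998×10^8 m/s))
= 1.3219 × (7.3101 μs) = 9.66 μs

Δt' ≈ 9.66 μs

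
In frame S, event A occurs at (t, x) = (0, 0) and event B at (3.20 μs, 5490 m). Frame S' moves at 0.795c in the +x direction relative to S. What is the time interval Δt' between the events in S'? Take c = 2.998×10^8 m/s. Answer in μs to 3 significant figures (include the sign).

Δt' ≈ -18.7 μs

γ = 1/√(1 − 0.795²) = 1.6485
Δt' = γ(Δt − vΔx/c²) = 1.6485 × (3.20 μs − 0.795×5490 m / (2.998×10^8 m/s))
= 1.6485 × (-11.358 μs) = -18.7 μs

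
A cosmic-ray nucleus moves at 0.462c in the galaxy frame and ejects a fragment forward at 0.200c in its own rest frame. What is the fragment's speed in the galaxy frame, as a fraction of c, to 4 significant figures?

Compose boost 2: (0.200 + 0.462)/(1 + 0.200×0.462) = 0.6620/1.09240 = 0.6060

u ≈ 0.6060c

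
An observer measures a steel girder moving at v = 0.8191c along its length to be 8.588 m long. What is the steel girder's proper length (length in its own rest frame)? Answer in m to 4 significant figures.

L₀ ≈ 14.97 m

γ = 1/√(1 − 0.8191²) = 1.74322
L₀ = γL = 1.74322 × 8.588 = 14.97 m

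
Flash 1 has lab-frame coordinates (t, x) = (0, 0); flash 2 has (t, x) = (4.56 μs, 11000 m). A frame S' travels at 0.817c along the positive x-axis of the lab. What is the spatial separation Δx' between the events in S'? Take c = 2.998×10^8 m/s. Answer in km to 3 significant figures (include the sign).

Δx' ≈ 17.1 km

γ = 1/√(1 − 0.817²) = 1.7342
Δx' = γ(Δx − vΔt) = 1.7342 × (11000 m − 0.817×(2.998×10^8 m/s)×4.56×10^-6 s)
= 1.7342 × (9883.1 m) = 17.1 km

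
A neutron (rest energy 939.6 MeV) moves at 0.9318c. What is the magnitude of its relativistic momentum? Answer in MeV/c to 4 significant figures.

γ = 1/√(1 − 0.9318²) = 2.75503
p = γβm₀c = 2.75503 × 0.9318 × 939.6 MeV/c = 2412 MeV/c

p ≈ 2412 MeV/c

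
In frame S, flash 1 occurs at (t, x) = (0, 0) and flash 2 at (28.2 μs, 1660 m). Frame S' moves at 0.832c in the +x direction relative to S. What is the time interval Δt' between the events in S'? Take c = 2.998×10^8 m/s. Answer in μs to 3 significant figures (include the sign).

Δt' ≈ 42.5 μs

γ = 1/√(1 − 0.832²) = 1.8025
Δt' = γ(Δt − vΔx/c²) = 1.8025 × (28.2 μs − 0.832×1660 m / (2.998×10^8 m/s))
= 1.8025 × (23.593 μs) = 42.5 μs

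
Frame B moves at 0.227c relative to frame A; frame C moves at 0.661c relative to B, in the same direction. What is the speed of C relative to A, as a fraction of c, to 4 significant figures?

Compose boost 2: (0.661 + 0.227)/(1 + 0.661×0.227) = 0.8880/1.15005 = 0.7721

u ≈ 0.7721c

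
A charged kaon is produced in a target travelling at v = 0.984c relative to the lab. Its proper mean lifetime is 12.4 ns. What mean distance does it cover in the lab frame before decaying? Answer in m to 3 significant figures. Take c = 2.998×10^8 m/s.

d ≈ 20.5 m

γ = 1/√(1 − 0.984²) = 5.6127
Dilated lifetime: Δt = γτ₀ = 5.6127 × 12.4 ns = 69.597 ns
d = vΔt = 0.984c × 69.597 ns = 2.9500×10^8 m/s × 6.9597×10^-8 s = 20.5 m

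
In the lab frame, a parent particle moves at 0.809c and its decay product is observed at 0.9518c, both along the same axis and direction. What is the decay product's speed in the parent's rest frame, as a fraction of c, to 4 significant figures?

Inverse velocity addition: u' = (u − v)/(1 − uv/c²)
= (0.9518 − 0.809)/(1 − 0.9518×0.809) = 0.1428/0.229994 = 0.6209

u' ≈ 0.6209c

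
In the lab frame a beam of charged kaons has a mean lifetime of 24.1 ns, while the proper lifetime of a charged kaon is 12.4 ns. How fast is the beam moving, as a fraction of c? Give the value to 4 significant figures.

β ≈ 0.8575

γ = Δt/τ₀ = 24.1/12.4 = 1.94355
β = √(1 − 1/γ²) = √(1 − 1/1.94355²) = 0.8575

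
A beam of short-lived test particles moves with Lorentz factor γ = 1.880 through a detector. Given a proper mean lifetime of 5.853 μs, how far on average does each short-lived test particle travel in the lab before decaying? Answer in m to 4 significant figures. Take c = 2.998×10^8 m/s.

β = √(1 − 1/γ²) = √(1 − 1/1.880²) = 0.846798
Dilated lifetime: Δt = γτ₀ = 1.880 × 5.853 μs = 11.0036 μs
d = vΔt = 0.846798c × 11.0036 μs = 2.53870×10^8 m/s × 1.10036×10^-5 s = 2793 m

d ≈ 2793 m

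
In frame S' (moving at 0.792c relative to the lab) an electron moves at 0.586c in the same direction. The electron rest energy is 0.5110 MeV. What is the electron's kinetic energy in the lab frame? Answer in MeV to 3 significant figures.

K ≈ 1.00 MeV

u_lab = (0.586 + 0.792)/(1 + 0.586×0.792) = 0.941185
γ = 1/√(1 − 0.941185²) = 2.9595
K = (γ − 1)m₀c² = (2.9595 − 1) × 0.5110 = 1.9595 × 0.5110 = 1.00 MeV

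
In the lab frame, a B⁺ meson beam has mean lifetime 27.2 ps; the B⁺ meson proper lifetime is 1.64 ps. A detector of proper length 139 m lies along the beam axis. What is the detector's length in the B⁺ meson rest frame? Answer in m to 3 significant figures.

L ≈ 8.38 m

Time dilation ⇒ γ = Δt/τ₀ = 27.2/1.64 = 16.585
Length contraction: L = L₀/γ = 139/16.585 = 8.38 m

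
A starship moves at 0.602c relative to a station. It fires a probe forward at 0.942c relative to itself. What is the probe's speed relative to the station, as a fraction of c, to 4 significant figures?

u ≈ 0.9853c

Relativistic velocity addition: u = (u' + v)/(1 + u'v/c²)
= (0.942 + 0.602)/(1 + 0.942×0.602) = 1.544/1.56708 = 0.9853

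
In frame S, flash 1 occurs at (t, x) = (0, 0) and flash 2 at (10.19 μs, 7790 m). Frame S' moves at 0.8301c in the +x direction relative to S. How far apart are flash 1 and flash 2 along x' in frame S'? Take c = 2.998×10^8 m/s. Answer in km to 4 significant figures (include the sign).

γ = 1/√(1 − 0.8301²) = 1.79335
Δx' = γ(Δx − vΔt) = 1.79335 × (7790 m − 0.8301×(2.998×10^8 m/s)×10.19×10^-6 s)
= 1.79335 × (5254.08 m) = 9.422 km

Δx' ≈ 9.422 km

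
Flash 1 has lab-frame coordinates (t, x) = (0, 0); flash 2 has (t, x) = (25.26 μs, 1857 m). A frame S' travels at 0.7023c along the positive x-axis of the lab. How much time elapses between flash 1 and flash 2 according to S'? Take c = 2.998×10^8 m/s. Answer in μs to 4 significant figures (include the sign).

γ = 1/√(1 − 0.7023²) = 1.40473
Δt' = γ(Δt − vΔx/c²) = 1.40473 × (25.26 μs − 0.7023×1857 m / (2.998×10^8 m/s))
= 1.40473 × (20.9099 μs) = 29.37 μs

Δt' ≈ 29.37 μs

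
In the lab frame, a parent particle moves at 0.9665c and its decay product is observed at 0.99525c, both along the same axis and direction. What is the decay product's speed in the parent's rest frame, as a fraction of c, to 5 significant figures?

u' ≈ 0.75477c

Inverse velocity addition: u' = (u − v)/(1 − uv/c²)
= (0.99525 − 0.9665)/(1 − 0.99525×0.9665) = 0.028750/0.03809087 = 0.75477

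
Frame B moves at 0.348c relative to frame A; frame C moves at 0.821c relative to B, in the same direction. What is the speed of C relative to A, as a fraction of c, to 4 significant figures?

u ≈ 0.9092c

Compose boost 2: (0.821 + 0.348)/(1 + 0.821×0.348) = 1.169/1.28571 = 0.9092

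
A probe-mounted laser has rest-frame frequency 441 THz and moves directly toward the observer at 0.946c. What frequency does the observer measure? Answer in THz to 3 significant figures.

Relativistic Doppler: f_obs = f_src √((1+β)/(1−β))
= 441 × √(1.9460/0.054000) = 441 × 6.0031 = 2650 THz

f_obs ≈ 2650 THz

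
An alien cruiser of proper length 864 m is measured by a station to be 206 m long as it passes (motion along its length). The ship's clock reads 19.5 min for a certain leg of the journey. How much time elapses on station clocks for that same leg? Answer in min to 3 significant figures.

Δt ≈ 81.8 min

Length contraction ⇒ γ = L₀/L = 864/206 = 4.1942
Time dilation: Δt = γτ₀ = 4.1942 × 19.5 min = 81.8 min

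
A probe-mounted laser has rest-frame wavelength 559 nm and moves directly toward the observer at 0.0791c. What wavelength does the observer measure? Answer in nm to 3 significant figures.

λ_obs ≈ 516 nm

Relativistic Doppler: λ_obs = λ_src √((1−β)/(1+β))
= 559 × √(0.92090/1.0791) = 559 × 0.92379 = 516 nm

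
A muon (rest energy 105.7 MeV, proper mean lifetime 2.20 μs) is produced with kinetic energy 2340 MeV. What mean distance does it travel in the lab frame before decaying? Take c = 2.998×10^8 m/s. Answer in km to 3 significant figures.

d ≈ 15.2 km

γ = 1 + K/(m₀c²) = 1 + 2340/105.7 = 23.138
β = √(1 − 1/γ²) = 0.99907
Dilated lifetime: γτ₀ = 23.138 × 2.20 μs = 50.904 μs
d = βc·γτ₀ = 0.99907 × (2.998×10^8 m/s) × 5.0904×10^-5 s = 15.2 km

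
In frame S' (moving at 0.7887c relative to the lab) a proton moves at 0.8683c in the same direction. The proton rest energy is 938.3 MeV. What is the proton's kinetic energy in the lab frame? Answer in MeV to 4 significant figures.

u_lab = (0.8683 + 0.7887)/(1 + 0.8683×0.7887) = 0.9834831
γ = 1/√(1 − 0.9834831²) = 5.52486
K = (γ − 1)m₀c² = (5.52486 − 1) × 938.3 = 4.52486 × 938.3 = 4246 MeV

K ≈ 4246 MeV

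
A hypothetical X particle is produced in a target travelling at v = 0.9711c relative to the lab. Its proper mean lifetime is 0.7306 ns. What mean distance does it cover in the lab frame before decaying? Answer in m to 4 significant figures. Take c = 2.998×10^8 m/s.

d ≈ 0.8912 m

γ = 1/√(1 − 0.9711²) = 4.18983
Dilated lifetime: Δt = γτ₀ = 4.18983 × 0.7306 ns = 3.06109 ns
d = vΔt = 0.9711c × 3.06109 ns = 2.91136×10^8 m/s × 3.06109×10^-9 s = 0.8912 m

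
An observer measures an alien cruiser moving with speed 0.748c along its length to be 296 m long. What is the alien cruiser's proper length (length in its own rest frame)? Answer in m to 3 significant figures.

L₀ ≈ 446 m

γ = 1/√(1 − 0.748²) = 1.5067
L₀ = γL = 1.5067 × 296 = 446 m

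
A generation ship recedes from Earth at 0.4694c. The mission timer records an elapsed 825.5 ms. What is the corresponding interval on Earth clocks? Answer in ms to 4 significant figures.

Δt ≈ 934.9 ms

γ = 1/√(1 − 0.4694²) = 1.13252
Time dilation: Δt = γτ₀ = 1.13252 × 825.5 ms = 934.9 ms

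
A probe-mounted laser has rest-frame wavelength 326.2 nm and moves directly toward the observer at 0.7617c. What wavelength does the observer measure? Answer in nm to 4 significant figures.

λ_obs ≈ 120.0 nm

Relativistic Doppler: λ_obs = λ_src √((1−β)/(1+β))
= 326.2 × √(0.238300/1.76170) = 326.2 × 0.367787 = 120.0 nm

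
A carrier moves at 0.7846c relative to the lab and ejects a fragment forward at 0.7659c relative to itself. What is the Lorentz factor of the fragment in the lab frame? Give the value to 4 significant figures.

u_lab = (0.7659 + 0.7846)/(1 + 0.7659×0.7846) = 1.5505/1.600925 = 0.9685025
γ = 1/√(1 − 0.9685025²) = 4.016

γ ≈ 4.016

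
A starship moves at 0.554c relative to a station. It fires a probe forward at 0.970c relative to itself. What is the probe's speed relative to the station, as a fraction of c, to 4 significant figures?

u ≈ 0.9913c

Relativistic velocity addition: u = (u' + v)/(1 + u'v/c²)
= (0.970 + 0.554)/(1 + 0.970×0.554) = 1.524/1.53738 = 0.9913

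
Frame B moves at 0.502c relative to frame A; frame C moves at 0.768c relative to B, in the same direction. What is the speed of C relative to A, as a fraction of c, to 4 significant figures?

u ≈ 0.9166c

Compose boost 2: (0.768 + 0.502)/(1 + 0.768×0.502) = 1.270/1.38554 = 0.9166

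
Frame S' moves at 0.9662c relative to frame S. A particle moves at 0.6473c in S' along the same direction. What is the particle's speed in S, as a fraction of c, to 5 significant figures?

Relativistic velocity addition: u = (u' + v)/(1 + u'v/c²)
= (0.6473 + 0.9662)/(1 + 0.6473×0.9662) = 1.6135/1.625421 = 0.99267

u ≈ 0.99267c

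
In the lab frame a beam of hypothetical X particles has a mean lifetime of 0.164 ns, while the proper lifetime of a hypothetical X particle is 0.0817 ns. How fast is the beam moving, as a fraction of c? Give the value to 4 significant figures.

β ≈ 0.8671

γ = Δt/τ₀ = 0.164/0.0817 = 2.00734
β = √(1 − 1/γ²) = √(1 − 1/2.00734²) = 0.8671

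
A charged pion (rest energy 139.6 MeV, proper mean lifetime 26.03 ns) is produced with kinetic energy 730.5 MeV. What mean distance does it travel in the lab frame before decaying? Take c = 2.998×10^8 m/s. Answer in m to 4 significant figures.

γ = 1 + K/(m₀c²) = 1 + 730.5/139.6 = 6.23281
β = √(1 − 1/γ²) = 0.987045
Dilated lifetime: γτ₀ = 6.23281 × 26.03 ns = 162.240 ns
d = βc·γτ₀ = 0.987045 × (2.998×10^8 m/s) × 1.62240×10^-7 s = 48.01 m

d ≈ 48.01 m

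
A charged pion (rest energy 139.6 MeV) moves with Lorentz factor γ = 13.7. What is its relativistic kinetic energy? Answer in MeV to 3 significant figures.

K ≈ 1770 MeV

γ = 13.7 (given)
K = (γ − 1)m₀c² = (13.7 − 1) × 139.6 MeV = 12.700 × 139.6 MeV = 1770 MeV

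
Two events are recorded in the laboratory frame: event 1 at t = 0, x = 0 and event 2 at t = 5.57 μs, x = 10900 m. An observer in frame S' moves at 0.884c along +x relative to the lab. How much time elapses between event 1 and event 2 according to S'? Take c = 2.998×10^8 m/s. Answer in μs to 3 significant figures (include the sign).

Δt' ≈ -56.8 μs

γ = 1/√(1 − 0.884²) = 2.1391
Δt' = γ(Δt − vΔx/c²) = 2.1391 × (5.57 μs − 0.884×10900 m / (2.998×10^8 m/s))
= 2.1391 × (-26.570 μs) = -56.8 μs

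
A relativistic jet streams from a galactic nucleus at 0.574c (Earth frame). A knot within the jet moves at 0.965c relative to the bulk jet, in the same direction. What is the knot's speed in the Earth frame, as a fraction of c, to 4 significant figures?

u ≈ 0.9904c

Relativistic velocity addition: u = (u' + v)/(1 + u'v/c²)
= (0.965 + 0.574)/(1 + 0.965×0.574) = 1.539/1.55391 = 0.9904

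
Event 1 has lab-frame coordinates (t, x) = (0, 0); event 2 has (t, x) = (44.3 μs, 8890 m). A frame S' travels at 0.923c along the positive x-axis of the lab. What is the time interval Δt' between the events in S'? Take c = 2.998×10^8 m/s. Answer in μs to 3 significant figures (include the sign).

γ = 1/√(1 − 0.923²) = 2.5988
Δt' = γ(Δt − vΔx/c²) = 2.5988 × (44.3 μs − 0.923×8890 m / (2.998×10^8 m/s))
= 2.5988 × (16.930 μs) = 44.0 μs

Δt' ≈ 44.0 μs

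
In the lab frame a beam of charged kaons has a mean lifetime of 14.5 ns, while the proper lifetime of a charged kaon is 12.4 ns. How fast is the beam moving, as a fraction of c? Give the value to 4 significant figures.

β ≈ 0.5183

γ = Δt/τ₀ = 14.5/12.4 = 1.16935
β = √(1 − 1/γ²) = √(1 − 1/1.16935²) = 0.5183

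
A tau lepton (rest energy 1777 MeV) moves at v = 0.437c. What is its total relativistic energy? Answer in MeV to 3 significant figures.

γ = 1/√(1 − 0.437²) = 1.1118
E = γm₀c² = 1.1118 × 1777 MeV = 1980 MeV

E ≈ 1980 MeV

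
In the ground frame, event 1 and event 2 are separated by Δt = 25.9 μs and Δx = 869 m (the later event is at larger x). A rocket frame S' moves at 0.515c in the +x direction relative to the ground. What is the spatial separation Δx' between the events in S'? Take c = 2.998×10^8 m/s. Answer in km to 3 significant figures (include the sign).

Δx' ≈ -3.65 km

γ = 1/√(1 − 0.515²) = 1.1666
Δx' = γ(Δx − vΔt) = 1.1666 × (869 m − 0.515×(2.998×10^8 m/s)×25.9×10^-6 s)
= 1.1666 × (-3129.9 m) = -3.65 km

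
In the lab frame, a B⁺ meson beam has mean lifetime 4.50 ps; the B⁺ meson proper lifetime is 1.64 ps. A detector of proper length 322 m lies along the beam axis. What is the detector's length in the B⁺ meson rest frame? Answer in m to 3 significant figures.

L ≈ 117 m

Time dilation ⇒ γ = Δt/τ₀ = 4.50/1.64 = 2.7439
Length contraction: L = L₀/γ = 322/2.7439 = 117 m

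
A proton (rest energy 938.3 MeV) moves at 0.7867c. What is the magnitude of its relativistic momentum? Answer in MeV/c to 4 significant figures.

γ = 1/√(1 − 0.7867²) = 1.61986
p = γβm₀c = 1.61986 × 0.7867 × 938.3 MeV/c = 1196 MeV/c

p ≈ 1196 MeV/c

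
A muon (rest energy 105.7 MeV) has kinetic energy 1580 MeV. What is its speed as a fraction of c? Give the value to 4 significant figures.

β ≈ 0.9980

γ = 1 + K/(m₀c²) = 1 + 1580/105.7 = 15.9480
β = √(1 − 1/γ²) = 0.9980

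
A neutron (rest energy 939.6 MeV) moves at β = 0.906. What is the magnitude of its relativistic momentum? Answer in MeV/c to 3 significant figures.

γ = 1/√(1 − 0.906²) = 2.3625
p = γβm₀c = 2.3625 × 0.906 × 939.6 MeV/c = 2010 MeV/c

p ≈ 2010 MeV/c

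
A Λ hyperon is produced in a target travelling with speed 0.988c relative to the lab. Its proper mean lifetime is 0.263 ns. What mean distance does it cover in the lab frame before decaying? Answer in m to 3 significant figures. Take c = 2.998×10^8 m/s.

γ = 1/√(1 − 0.988²) = 6.4744
Dilated lifetime: Δt = γτ₀ = 6.4744 × 0.263 ns = 1.7028 ns
d = vΔt = 0.988c × 1.7028 ns = 2.9620×10^8 m/s × 1.7028×10^-9 s = 0.504 m

d ≈ 0.504 m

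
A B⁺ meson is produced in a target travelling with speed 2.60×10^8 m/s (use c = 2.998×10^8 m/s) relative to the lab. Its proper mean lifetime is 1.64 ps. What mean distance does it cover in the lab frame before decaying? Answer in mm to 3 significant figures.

β = v/c = 2.60×10^8 / 2.998×10^8 = 0.86724
γ = 1/√(1 − 0.86724²) = 2.0085
Dilated lifetime: Δt = γτ₀ = 2.0085 × 1.64 ps = 3.2940 ps
d = vΔt = 0.86724c × 3.2940 ps = 2.6000×10^8 m/s × 3.2940×10^-12 s = 0.856 mm

d ≈ 0.856 mm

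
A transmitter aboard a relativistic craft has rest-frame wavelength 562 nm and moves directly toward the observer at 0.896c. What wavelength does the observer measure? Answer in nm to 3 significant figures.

Relativistic Doppler: λ_obs = λ_src √((1−β)/(1+β))
= 562 × √(0.10400/1.8960) = 562 × 0.23421 = 132 nm

λ_obs ≈ 132 nm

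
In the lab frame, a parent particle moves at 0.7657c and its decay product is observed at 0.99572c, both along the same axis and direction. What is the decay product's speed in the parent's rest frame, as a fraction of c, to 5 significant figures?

Inverse velocity addition: u' = (u − v)/(1 − uv/c²)
= (0.99572 − 0.7657)/(1 − 0.99572×0.7657) = 0.23002/0.2375772 = 0.96819

u' ≈ 0.96819c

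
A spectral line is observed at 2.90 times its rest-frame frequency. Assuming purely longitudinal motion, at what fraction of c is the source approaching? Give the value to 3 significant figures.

β ≈ 0.787

f_obs/f_src = √((1+β)/(1−β)) = 2.90  ⇒  (1+β)/(1−β) = 8.4100
β = |1 − D²|/(1 + D²) = |1 − 8.4100|/(1 + 8.4100) = 0.787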